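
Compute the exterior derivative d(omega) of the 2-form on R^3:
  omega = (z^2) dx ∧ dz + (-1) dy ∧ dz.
d(omega) = 0

For a 2-form omega = sum_{i<j} g_{ij} dx_i ∧ dx_j, the exterior derivative is
  d(omega) = sum_{i<j} d(g_{ij}) ∧ dx_i ∧ dx_j = sum_{i<j, k} (∂g_{ij}/∂x_k) dx_k ∧ dx_i ∧ dx_j.
Expand each term, using dx_k ∧ dx_i ∧ dx_j = sgn(permutation) dx_{(a)} ∧ dx_{(b)} ∧ dx_{(c)} with (a < b < c) sorted:

Collecting like 3-forms: d(omega) = 0.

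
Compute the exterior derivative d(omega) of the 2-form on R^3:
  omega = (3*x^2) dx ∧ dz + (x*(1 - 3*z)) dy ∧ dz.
d(omega) = (1 - 3*z) dx ∧ dy ∧ dz

For a 2-form omega = sum_{i<j} g_{ij} dx_i ∧ dx_j, the exterior derivative is
  d(omega) = sum_{i<j} d(g_{ij}) ∧ dx_i ∧ dx_j = sum_{i<j, k} (∂g_{ij}/∂x_k) dx_k ∧ dx_i ∧ dx_j.
Expand each term, using dx_k ∧ dx_i ∧ dx_j = sgn(permutation) dx_{(a)} ∧ dx_{(b)} ∧ dx_{(c)} with (a < b < c) sorted:
  d(x*(1 - 3*z)) includes (∂/∂x)(x*(1 - 3*z)) dx = (1 - 3*z) dx, which multiplied by dy ∧ dz gives (1 - 3*z) dx ∧ dy ∧ dz
Collecting like 3-forms: d(omega) = (1 - 3*z) dx ∧ dy ∧ dz.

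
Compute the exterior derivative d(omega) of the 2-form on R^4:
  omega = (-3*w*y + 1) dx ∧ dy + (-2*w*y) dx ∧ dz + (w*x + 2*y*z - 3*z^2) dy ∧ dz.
d(omega) = (-3*y) dx ∧ dy ∧ dw + (3*w) dx ∧ dy ∧ dz + (-2*y) dx ∧ dz ∧ dw + (x) dy ∧ dz ∧ dw

For a 2-form omega = sum_{i<j} g_{ij} dx_i ∧ dx_j, the exterior derivative is
  d(omega) = sum_{i<j} d(g_{ij}) ∧ dx_i ∧ dx_j = sum_{i<j, k} (∂g_{ij}/∂x_k) dx_k ∧ dx_i ∧ dx_j.
Expand each term, using dx_k ∧ dx_i ∧ dx_j = sgn(permutation) dx_{(a)} ∧ dx_{(b)} ∧ dx_{(c)} with (a < b < c) sorted:
  d(-3*w*y + 1) includes (∂/∂w)(-3*w*y + 1) dw = (-3*y) dw, which multiplied by dx ∧ dy gives (-3*y) dx ∧ dy ∧ dw
  d(-2*w*y) includes (∂/∂y)(-2*w*y) dy = (-2*w) dy, which multiplied by dx ∧ dz gives (2*w) dx ∧ dy ∧ dz
  d(-2*w*y) includes (∂/∂w)(-2*w*y) dw = (-2*y) dw, which multiplied by dx ∧ dz gives (-2*y) dx ∧ dz ∧ dw
  d(w*x + 2*y*z - 3*z^2) includes (∂/∂x)(w*x + 2*y*z - 3*z^2) dx = (w) dx, which multiplied by dy ∧ dz gives (w) dx ∧ dy ∧ dz
  d(w*x + 2*y*z - 3*z^2) includes (∂/∂w)(w*x + 2*y*z - 3*z^2) dw = (x) dw, which multiplied by dy ∧ dz gives (x) dy ∧ dz ∧ dw
Collecting like 3-forms: d(omega) = (-3*y) dx ∧ dy ∧ dw + (3*w) dx ∧ dy ∧ dz + (-2*y) dx ∧ dz ∧ dw + (x) dy ∧ dz ∧ dw.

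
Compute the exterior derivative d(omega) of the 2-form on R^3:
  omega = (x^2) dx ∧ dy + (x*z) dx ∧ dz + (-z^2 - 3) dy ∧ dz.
d(omega) = 0

For a 2-form omega = sum_{i<j} g_{ij} dx_i ∧ dx_j, the exterior derivative is
  d(omega) = sum_{i<j} d(g_{ij}) ∧ dx_i ∧ dx_j = sum_{i<j, k} (∂g_{ij}/∂x_k) dx_k ∧ dx_i ∧ dx_j.
Expand each term, using dx_k ∧ dx_i ∧ dx_j = sgn(permutation) dx_{(a)} ∧ dx_{(b)} ∧ dx_{(c)} with (a < b < c) sorted:

Collecting like 3-forms: d(omega) = 0.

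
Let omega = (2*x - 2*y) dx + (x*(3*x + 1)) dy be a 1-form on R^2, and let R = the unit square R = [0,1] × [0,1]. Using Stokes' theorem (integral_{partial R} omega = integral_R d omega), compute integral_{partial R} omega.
integral_(partial R) omega = 6

Stokes: integral_partial_R omega = integral_R d omega with d omega = (∂Q/∂x - ∂P/∂y) dx ∧ dy.
  ∂Q/∂x = 6*x + 1
  ∂P/∂y = -2
  integrand = ∂Q/∂x - ∂P/∂y = 6*x + 3.
Integrating over R: integral_0^1 integral_0^1 (6*x + 3) dx dy = 6.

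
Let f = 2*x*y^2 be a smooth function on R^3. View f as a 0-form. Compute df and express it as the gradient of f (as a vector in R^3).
df = (2*y^2) dx + (4*x*y) dy + (0) dz; grad f = (2*y^2, 4*x*y, 0)

For a 0-form f, d f = (∂f/∂x) dx + (∂f/∂y) dy + (∂f/∂z) dz. The components of the vector representation are exactly the entries of grad f in Cartesian coordinates:
  ∂f/∂x = 2*y^2
  ∂f/∂y = 4*x*y
  ∂f/∂z = 0.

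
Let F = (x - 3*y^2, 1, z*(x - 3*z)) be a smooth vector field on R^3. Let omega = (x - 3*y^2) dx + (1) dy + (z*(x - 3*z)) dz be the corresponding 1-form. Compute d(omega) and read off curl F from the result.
d(omega) = (0) dy ∧ dz + (-z) dz ∧ dx + (6*y) dx ∧ dy; curl F = (0, -z, 6*y)

d omega = sum_{i<j} (∂f_j/∂x_i - ∂f_i/∂x_j) dx_i ∧ dx_j. Under the identification (dy ∧ dz, dz ∧ dx, dx ∧ dy) ↔ (e_x, e_y, e_z), the coefficients are exactly the components of curl F. Compute:
  ∂R/∂y - ∂Q/∂z = (0) - (0) = 0
  ∂P/∂z - ∂R/∂x = (0) - (z) = -z
  ∂Q/∂x - ∂P/∂y = (0) - (-6*y) = 6*y.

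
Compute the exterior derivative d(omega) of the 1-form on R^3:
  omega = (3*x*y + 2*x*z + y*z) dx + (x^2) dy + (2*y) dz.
d(omega) = (-x - z) dx ∧ dy + (-2*x - y) dx ∧ dz + (2) dy ∧ dz

For a 1-form omega = sum_i f_i dx_i, the exterior derivative is
  d(omega) = sum_{i < j} (∂f_j/∂x_i - ∂f_i/∂x_j) dx_i ∧ dx_j.
  coefficient of dx ∧ dy: ∂f_2/∂x - ∂f_1/∂y = ∂(x^2)/∂x - ∂(3*x*y + 2*x*z + y*z)/∂y = -x - z
  coefficient of dx ∧ dz: ∂f_3/∂x - ∂f_1/∂z = ∂(2*y)/∂x - ∂(3*x*y + 2*x*z + y*z)/∂z = -2*x - y
  coefficient of dy ∧ dz: ∂f_3/∂y - ∂f_2/∂z = ∂(2*y)/∂y - ∂(x^2)/∂z = 2
Assembling: d(omega) = (-x - z) dx ∧ dy + (-2*x - y) dx ∧ dz + (2) dy ∧ dz.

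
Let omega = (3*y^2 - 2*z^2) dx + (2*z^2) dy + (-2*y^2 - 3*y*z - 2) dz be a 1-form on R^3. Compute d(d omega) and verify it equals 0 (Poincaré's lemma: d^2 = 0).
d(d omega) = 0

Step 1: d omega = sum_{i<j} (∂f_j/∂x_i - ∂f_i/∂x_j) dx_i ∧ dx_j:
  coeff of dx ∧ dy: -6*y
  coeff of dx ∧ dz: 4*z
  coeff of dy ∧ dz: -4*y - 7*z
Step 2: Apply d again to each 2-form coefficient. The only possible 3-form in R^3 is dx ∧ dy ∧ dz, with coefficient
  ∂(coeff of dy∧dz)/∂x - ∂(coeff of dx∧dz)/∂y + ∂(coeff of dx∧dy)/∂z
  = ∂/∂x (-4*y - 7*z) - ∂/∂y (4*z) + ∂/∂z (-6*y).
Each of these terms simplifies to sums of mixed partials that cancel in pairs. The result is 0 (by equality of mixed partials for smooth functions — Schwarz / Clairaut).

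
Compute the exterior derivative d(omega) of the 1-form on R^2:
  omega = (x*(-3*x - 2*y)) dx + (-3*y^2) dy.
d(omega) = (2*x) dx ∧ dy

For a 1-form omega = sum_i f_i dx_i, the exterior derivative is
  d(omega) = sum_{i < j} (∂f_j/∂x_i - ∂f_i/∂x_j) dx_i ∧ dx_j.
  coefficient of dx ∧ dy: ∂f_2/∂x - ∂f_1/∂y = ∂(-3*y^2)/∂x - ∂(x*(-3*x - 2*y))/∂y = 2*x
Assembling: d(omega) = (2*x) dx ∧ dy.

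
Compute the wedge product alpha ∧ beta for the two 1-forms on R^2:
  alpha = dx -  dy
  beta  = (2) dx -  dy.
alpha ∧ beta = (1) dx ∧ dy

Distribute the wedge, using dx_i ∧ dx_j = -dx_j ∧ dx_i and dx_i ∧ dx_i = 0. For each pair (i, j) with i < j, the coefficient of dx_i ∧ dx_j in alpha ∧ beta is (alpha_i * beta_j - alpha_j * beta_i). Collecting: alpha ∧ beta = (1) dx ∧ dy.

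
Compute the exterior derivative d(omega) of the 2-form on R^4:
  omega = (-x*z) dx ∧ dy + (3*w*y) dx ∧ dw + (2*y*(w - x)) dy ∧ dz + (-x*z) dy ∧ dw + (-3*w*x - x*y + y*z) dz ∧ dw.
d(omega) = (-x - 2*y) dx ∧ dy ∧ dz + (-3*w - z) dx ∧ dy ∧ dw + (2*y + z) dy ∧ dz ∧ dw + (-3*w - y) dx ∧ dz ∧ dw

For a 2-form omega = sum_{i<j} g_{ij} dx_i ∧ dx_j, the exterior derivative is
  d(omega) = sum_{i<j} d(g_{ij}) ∧ dx_i ∧ dx_j = sum_{i<j, k} (∂g_{ij}/∂x_k) dx_k ∧ dx_i ∧ dx_j.
Expand each term, using dx_k ∧ dx_i ∧ dx_j = sgn(permutation) dx_{(a)} ∧ dx_{(b)} ∧ dx_{(c)} with (a < b < c) sorted:
  d(-x*z) includes (∂/∂z)(-x*z) dz = (-x) dz, which multiplied by dx ∧ dy gives (-x) dx ∧ dy ∧ dz
  d(3*w*y) includes (∂/∂y)(3*w*y) dy = (3*w) dy, which multiplied by dx ∧ dw gives (-3*w) dx ∧ dy ∧ dw
  d(2*y*(w - x)) includes (∂/∂x)(2*y*(w - x)) dx = (-2*y) dx, which multiplied by dy ∧ dz gives (-2*y) dx ∧ dy ∧ dz
  d(2*y*(w - x)) includes (∂/∂w)(2*y*(w - x)) dw = (2*y) dw, which multiplied by dy ∧ dz gives (2*y) dy ∧ dz ∧ dw
  d(-x*z) includes (∂/∂x)(-x*z) dx = (-z) dx, which multiplied by dy ∧ dw gives (-z) dx ∧ dy ∧ dw
  d(-x*z) includes (∂/∂z)(-x*z) dz = (-x) dz, which multiplied by dy ∧ dw gives (x) dy ∧ dz ∧ dw
  d(-3*w*x - x*y + y*z) includes (∂/∂x)(-3*w*x - x*y + y*z) dx = (-3*w - y) dx, which multiplied by dz ∧ dw gives (-3*w - y) dx ∧ dz ∧ dw
  d(-3*w*x - x*y + y*z) includes (∂/∂y)(-3*w*x - x*y + y*z) dy = (-x + z) dy, which multiplied by dz ∧ dw gives (-x + z) dy ∧ dz ∧ dw
Collecting like 3-forms: d(omega) = (-x - 2*y) dx ∧ dy ∧ dz + (-3*w - z) dx ∧ dy ∧ dw + (2*y + z) dy ∧ dz ∧ dw + (-3*w - y) dx ∧ dz ∧ dw.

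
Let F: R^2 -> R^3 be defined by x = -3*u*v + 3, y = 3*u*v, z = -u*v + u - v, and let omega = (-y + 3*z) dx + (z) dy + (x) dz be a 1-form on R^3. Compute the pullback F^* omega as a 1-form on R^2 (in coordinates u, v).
F^* omega = (18*u*v^2 - 9*u*v + 6*v^2 - 3*v + 3) du + (18*u^2*v - 6*u^2 + 9*u*v - 3*u - 3) dv

Using F^*(f dg) = (f ∘ F) d(g ∘ F), substitute each coordinate x_i by F_i(u, v) in f_i, and replace dx_i by d F_i = (∂F_i/∂u) du + (∂F_i/∂v) dv.
  For the x component: f_1(F) = -6*u*v + 3*u - 3*v; d F_1 = (-3*v) du + (-3*u) dv
  For the y component: f_2(F) = -u*v + u - v; d F_2 = (3*v) du + (3*u) dv
  For the z component: f_3(F) = -3*u*v + 3; d F_3 = (1 - v) du + (-u - 1) dv
Combining and collecting du, dv coefficients:
  coeff of du: 18*u*v^2 - 9*u*v + 6*v^2 - 3*v + 3
  coeff of dv: 18*u^2*v - 6*u^2 + 9*u*v - 3*u - 3
F^* omega = (18*u*v^2 - 9*u*v + 6*v^2 - 3*v + 3) du + (18*u^2*v - 6*u^2 + 9*u*v - 3*u - 3) dv.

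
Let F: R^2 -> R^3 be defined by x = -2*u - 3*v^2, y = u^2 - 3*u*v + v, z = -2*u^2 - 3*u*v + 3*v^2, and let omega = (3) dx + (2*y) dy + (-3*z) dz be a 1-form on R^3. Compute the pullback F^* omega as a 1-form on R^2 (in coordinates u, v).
F^* omega = (-20*u^3 - 72*u^2*v + 27*u*v^2 + 4*u*v + 27*v^3 - 6*v^2 - 6) du + (-24*u^3 + 27*u^2*v + 2*u^2 + 81*u*v^2 - 12*u*v - 54*v^3 - 16*v) dv

Using F^*(f dg) = (f ∘ F) d(g ∘ F), substitute each coordinate x_i by F_i(u, v) in f_i, and replace dx_i by d F_i = (∂F_i/∂u) du + (∂F_i/∂v) dv.
  For the x component: f_1(F) = 3; d F_1 = (-2) du + (-6*v) dv
  For the y component: f_2(F) = 2*u^2 - 6*u*v + 2*v; d F_2 = (2*u - 3*v) du + (1 - 3*u) dv
  For the z component: f_3(F) = 6*u^2 + 9*u*v - 9*v^2; d F_3 = (-4*u - 3*v) du + (-3*u + 6*v) dv
Combining and collecting du, dv coefficients:
  coeff of du: -20*u^3 - 72*u^2*v + 27*u*v^2 + 4*u*v + 27*v^3 - 6*v^2 - 6
  coeff of dv: -24*u^3 + 27*u^2*v + 2*u^2 + 81*u*v^2 - 12*u*v - 54*v^3 - 16*v
F^* omega = (-20*u^3 - 72*u^2*v + 27*u*v^2 + 4*u*v + 27*v^3 - 6*v^2 - 6) du + (-24*u^3 + 27*u^2*v + 2*u^2 + 81*u*v^2 - 12*u*v - 54*v^3 - 16*v) dv.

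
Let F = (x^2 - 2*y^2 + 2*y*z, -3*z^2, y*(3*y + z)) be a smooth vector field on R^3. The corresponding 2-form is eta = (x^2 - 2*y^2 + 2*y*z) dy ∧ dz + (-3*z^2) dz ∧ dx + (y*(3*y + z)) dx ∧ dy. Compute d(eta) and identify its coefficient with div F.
d(eta) = (2*x + y) dx ∧ dy ∧ dz; div F = 2*x + y

For a 2-form in R^3 of the form above, applying d gives a 3-form with coefficient ∂P/∂x + ∂Q/∂y + ∂R/∂z:
  ∂P/∂x = 2*x
  ∂Q/∂y = 0
  ∂R/∂z = y
Sum = 2*x + y, which is exactly div F.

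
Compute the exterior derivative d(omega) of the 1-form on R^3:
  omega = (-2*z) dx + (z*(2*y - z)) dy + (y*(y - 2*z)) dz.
d(omega) = (2) dx ∧ dz

For a 1-form omega = sum_i f_i dx_i, the exterior derivative is
  d(omega) = sum_{i < j} (∂f_j/∂x_i - ∂f_i/∂x_j) dx_i ∧ dx_j.
  coefficient of dx ∧ dz: ∂f_3/∂x - ∂f_1/∂z = ∂(y*(y - 2*z))/∂x - ∂(-2*z)/∂z = 2
Assembling: d(omega) = (2) dx ∧ dz.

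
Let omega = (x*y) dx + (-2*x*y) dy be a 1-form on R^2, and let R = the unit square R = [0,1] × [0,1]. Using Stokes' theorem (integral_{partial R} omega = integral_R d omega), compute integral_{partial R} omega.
integral_(partial R) omega = -3/2

Stokes: integral_partial_R omega = integral_R d omega with d omega = (∂Q/∂x - ∂P/∂y) dx ∧ dy.
  ∂Q/∂x = -2*y
  ∂P/∂y = x
  integrand = ∂Q/∂x - ∂P/∂y = -x - 2*y.
Integrating over R: integral_0^1 integral_0^1 (-x - 2*y) dx dy = -3/2.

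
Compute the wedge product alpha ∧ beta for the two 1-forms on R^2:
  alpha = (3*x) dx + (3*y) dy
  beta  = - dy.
alpha ∧ beta = (-3*x) dx ∧ dy

Distribute the wedge, using dx_i ∧ dx_j = -dx_j ∧ dx_i and dx_i ∧ dx_i = 0. For each pair (i, j) with i < j, the coefficient of dx_i ∧ dx_j in alpha ∧ beta is (alpha_i * beta_j - alpha_j * beta_i). Collecting: alpha ∧ beta = (-3*x) dx ∧ dy.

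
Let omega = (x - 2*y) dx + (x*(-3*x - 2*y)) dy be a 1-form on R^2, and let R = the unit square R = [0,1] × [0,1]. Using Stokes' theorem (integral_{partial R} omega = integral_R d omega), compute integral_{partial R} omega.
integral_(partial R) omega = -2

Stokes: integral_partial_R omega = integral_R d omega with d omega = (∂Q/∂x - ∂P/∂y) dx ∧ dy.
  ∂Q/∂x = -6*x - 2*y
  ∂P/∂y = -2
  integrand = ∂Q/∂x - ∂P/∂y = -6*x - 2*y + 2.
Integrating over R: integral_0^1 integral_0^1 (-6*x - 2*y + 2) dx dy = -2.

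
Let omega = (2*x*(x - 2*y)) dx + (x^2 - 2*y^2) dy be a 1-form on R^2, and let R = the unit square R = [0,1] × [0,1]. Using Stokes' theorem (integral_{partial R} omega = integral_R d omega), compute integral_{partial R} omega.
integral_(partial R) omega = 3

Stokes: integral_partial_R omega = integral_R d omega with d omega = (∂Q/∂x - ∂P/∂y) dx ∧ dy.
  ∂Q/∂x = 2*x
  ∂P/∂y = -4*x
  integrand = ∂Q/∂x - ∂P/∂y = 6*x.
Integrating over R: integral_0^1 integral_0^1 (6*x) dx dy = 3.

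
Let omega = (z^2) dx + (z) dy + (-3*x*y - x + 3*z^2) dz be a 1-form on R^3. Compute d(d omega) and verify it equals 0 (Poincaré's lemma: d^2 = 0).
d(d omega) = 0

Step 1: d omega = sum_{i<j} (∂f_j/∂x_i - ∂f_i/∂x_j) dx_i ∧ dx_j:
  coeff of dx ∧ dy: 0
  coeff of dx ∧ dz: -3*y - 2*z - 1
  coeff of dy ∧ dz: -3*x - 1
Step 2: Apply d again to each 2-form coefficient. The only possible 3-form in R^3 is dx ∧ dy ∧ dz, with coefficient
  ∂(coeff of dy∧dz)/∂x - ∂(coeff of dx∧dz)/∂y + ∂(coeff of dx∧dy)/∂z
  = ∂/∂x (-3*x - 1) - ∂/∂y (-3*y - 2*z - 1) + ∂/∂z (0).
Each of these terms simplifies to sums of mixed partials that cancel in pairs. The result is 0 (by equality of mixed partials for smooth functions — Schwarz / Clairaut).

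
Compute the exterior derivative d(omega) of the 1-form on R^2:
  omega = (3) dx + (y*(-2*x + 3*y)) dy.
d(omega) = (-2*y) dx ∧ dy

For a 1-form omega = sum_i f_i dx_i, the exterior derivative is
  d(omega) = sum_{i < j} (∂f_j/∂x_i - ∂f_i/∂x_j) dx_i ∧ dx_j.
  coefficient of dx ∧ dy: ∂f_2/∂x - ∂f_1/∂y = ∂(y*(-2*x + 3*y))/∂x - ∂(3)/∂y = -2*y
Assembling: d(omega) = (-2*y) dx ∧ dy.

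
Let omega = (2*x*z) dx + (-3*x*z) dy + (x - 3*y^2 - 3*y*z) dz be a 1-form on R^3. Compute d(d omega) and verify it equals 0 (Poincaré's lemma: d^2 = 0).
d(d omega) = 0

Step 1: d omega = sum_{i<j} (∂f_j/∂x_i - ∂f_i/∂x_j) dx_i ∧ dx_j:
  coeff of dx ∧ dy: -3*z
  coeff of dx ∧ dz: 1 - 2*x
  coeff of dy ∧ dz: 3*x - 6*y - 3*z
Step 2: Apply d again to each 2-form coefficient. The only possible 3-form in R^3 is dx ∧ dy ∧ dz, with coefficient
  ∂(coeff of dy∧dz)/∂x - ∂(coeff of dx∧dz)/∂y + ∂(coeff of dx∧dy)/∂z
  = ∂/∂x (3*x - 6*y - 3*z) - ∂/∂y (1 - 2*x) + ∂/∂z (-3*z).
Each of these terms simplifies to sums of mixed partials that cancel in pairs. The result is 0 (by equality of mixed partials for smooth functions — Schwarz / Clairaut).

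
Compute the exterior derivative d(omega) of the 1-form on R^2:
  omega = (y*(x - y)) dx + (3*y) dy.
d(omega) = (-x + 2*y) dx ∧ dy

For a 1-form omega = sum_i f_i dx_i, the exterior derivative is
  d(omega) = sum_{i < j} (∂f_j/∂x_i - ∂f_i/∂x_j) dx_i ∧ dx_j.
  coefficient of dx ∧ dy: ∂f_2/∂x - ∂f_1/∂y = ∂(3*y)/∂x - ∂(y*(x - y))/∂y = -x + 2*y
Assembling: d(omega) = (-x + 2*y) dx ∧ dy.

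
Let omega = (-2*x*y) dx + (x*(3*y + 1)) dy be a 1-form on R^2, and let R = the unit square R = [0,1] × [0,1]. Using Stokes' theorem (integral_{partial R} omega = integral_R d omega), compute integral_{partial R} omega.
integral_(partial R) omega = 7/2

Stokes: integral_partial_R omega = integral_R d omega with d omega = (∂Q/∂x - ∂P/∂y) dx ∧ dy.
  ∂Q/∂x = 3*y + 1
  ∂P/∂y = -2*x
  integrand = ∂Q/∂x - ∂P/∂y = 2*x + 3*y + 1.
Integrating over R: integral_0^1 integral_0^1 (2*x + 3*y + 1) dx dy = 7/2.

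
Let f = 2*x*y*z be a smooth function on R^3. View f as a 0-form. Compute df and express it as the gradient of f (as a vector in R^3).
df = (2*y*z) dx + (2*x*z) dy + (2*x*y) dz; grad f = (2*y*z, 2*x*z, 2*x*y)

For a 0-form f, d f = (∂f/∂x) dx + (∂f/∂y) dy + (∂f/∂z) dz. The components of the vector representation are exactly the entries of grad f in Cartesian coordinates:
  ∂f/∂x = 2*y*z
  ∂f/∂y = 2*x*z
  ∂f/∂z = 2*x*y.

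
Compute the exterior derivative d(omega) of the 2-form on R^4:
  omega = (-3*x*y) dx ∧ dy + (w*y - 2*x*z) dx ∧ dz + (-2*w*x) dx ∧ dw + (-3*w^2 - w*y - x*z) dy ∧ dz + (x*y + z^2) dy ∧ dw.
d(omega) = (-w - z) dx ∧ dy ∧ dz + (y) dx ∧ dz ∧ dw + (-6*w - y - 2*z) dy ∧ dz ∧ dw + (y) dx ∧ dy ∧ dw

For a 2-form omega = sum_{i<j} g_{ij} dx_i ∧ dx_j, the exterior derivative is
  d(omega) = sum_{i<j} d(g_{ij}) ∧ dx_i ∧ dx_j = sum_{i<j, k} (∂g_{ij}/∂x_k) dx_k ∧ dx_i ∧ dx_j.
Expand each term, using dx_k ∧ dx_i ∧ dx_j = sgn(permutation) dx_{(a)} ∧ dx_{(b)} ∧ dx_{(c)} with (a < b < c) sorted:
  d(w*y - 2*x*z) includes (∂/∂y)(w*y - 2*x*z) dy = (w) dy, which multiplied by dx ∧ dz gives (-w) dx ∧ dy ∧ dz
  d(w*y - 2*x*z) includes (∂/∂w)(w*y - 2*x*z) dw = (y) dw, which multiplied by dx ∧ dz gives (y) dx ∧ dz ∧ dw
  d(-3*w^2 - w*y - x*z) includes (∂/∂x)(-3*w^2 - w*y - x*z) dx = (-z) dx, which multiplied by dy ∧ dz gives (-z) dx ∧ dy ∧ dz
  d(-3*w^2 - w*y - x*z) includes (∂/∂w)(-3*w^2 - w*y - x*z) dw = (-6*w - y) dw, which multiplied by dy ∧ dz gives (-6*w - y) dy ∧ dz ∧ dw
  d(x*y + z^2) includes (∂/∂x)(x*y + z^2) dx = (y) dx, which multiplied by dy ∧ dw gives (y) dx ∧ dy ∧ dw
  d(x*y + z^2) includes (∂/∂z)(x*y + z^2) dz = (2*z) dz, which multiplied by dy ∧ dw gives (-2*z) dy ∧ dz ∧ dw
Collecting like 3-forms: d(omega) = (-w - z) dx ∧ dy ∧ dz + (y) dx ∧ dz ∧ dw + (-6*w - y - 2*z) dy ∧ dz ∧ dw + (y) dx ∧ dy ∧ dw.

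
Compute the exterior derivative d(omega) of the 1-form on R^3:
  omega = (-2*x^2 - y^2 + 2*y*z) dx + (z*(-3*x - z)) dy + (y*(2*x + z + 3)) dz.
d(omega) = (2*y - 5*z) dx ∧ dy + (5*x + 3*z + 3) dy ∧ dz

For a 1-form omega = sum_i f_i dx_i, the exterior derivative is
  d(omega) = sum_{i < j} (∂f_j/∂x_i - ∂f_i/∂x_j) dx_i ∧ dx_j.
  coefficient of dx ∧ dy: ∂f_2/∂x - ∂f_1/∂y = ∂(z*(-3*x - z))/∂x - ∂(-2*x^2 - y^2 + 2*y*z)/∂y = 2*y - 5*z
  coefficient of dy ∧ dz: ∂f_3/∂y - ∂f_2/∂z = ∂(y*(2*x + z + 3))/∂y - ∂(z*(-3*x - z))/∂z = 5*x + 3*z + 3
Assembling: d(omega) = (2*y - 5*z) dx ∧ dy + (5*x + 3*z + 3) dy ∧ dz.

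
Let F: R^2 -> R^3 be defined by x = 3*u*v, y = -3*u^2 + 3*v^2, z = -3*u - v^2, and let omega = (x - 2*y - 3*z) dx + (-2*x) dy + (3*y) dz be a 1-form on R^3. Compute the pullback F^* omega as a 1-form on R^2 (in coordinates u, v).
F^* omega = (54*u^2*v + 27*u^2 + 9*u*v^2 + 27*u*v - 9*v^3 - 27*v^2) du + (18*u^3 + 27*u^2*v + 27*u^2 - 45*u*v^2 - 18*v^3) dv

Using F^*(f dg) = (f ∘ F) d(g ∘ F), substitute each coordinate x_i by F_i(u, v) in f_i, and replace dx_i by d F_i = (∂F_i/∂u) du + (∂F_i/∂v) dv.
  For the x component: f_1(F) = 6*u^2 + 3*u*v + 9*u - 3*v^2; d F_1 = (3*v) du + (3*u) dv
  For the y component: f_2(F) = -6*u*v; d F_2 = (-6*u) du + (6*v) dv
  For the z component: f_3(F) = -9*u^2 + 9*v^2; d F_3 = (-3) du + (-2*v) dv
Combining and collecting du, dv coefficients:
  coeff of du: 54*u^2*v + 27*u^2 + 9*u*v^2 + 27*u*v - 9*v^3 - 27*v^2
  coeff of dv: 18*u^3 + 27*u^2*v + 27*u^2 - 45*u*v^2 - 18*v^3
F^* omega = (54*u^2*v + 27*u^2 + 9*u*v^2 + 27*u*v - 9*v^3 - 27*v^2) du + (18*u^3 + 27*u^2*v + 27*u^2 - 45*u*v^2 - 18*v^3) dv.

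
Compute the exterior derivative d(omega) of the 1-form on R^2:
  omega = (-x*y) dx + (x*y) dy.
d(omega) = (x + y) dx ∧ dy

For a 1-form omega = sum_i f_i dx_i, the exterior derivative is
  d(omega) = sum_{i < j} (∂f_j/∂x_i - ∂f_i/∂x_j) dx_i ∧ dx_j.
  coefficient of dx ∧ dy: ∂f_2/∂x - ∂f_1/∂y = ∂(x*y)/∂x - ∂(-x*y)/∂y = x + y
Assembling: d(omega) = (x + y) dx ∧ dy.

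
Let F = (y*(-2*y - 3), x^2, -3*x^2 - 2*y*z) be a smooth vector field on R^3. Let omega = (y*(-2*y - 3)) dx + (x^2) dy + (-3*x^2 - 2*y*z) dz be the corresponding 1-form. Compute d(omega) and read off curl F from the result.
d(omega) = (-2*z) dy ∧ dz + (6*x) dz ∧ dx + (2*x + 4*y + 3) dx ∧ dy; curl F = (-2*z, 6*x, 2*x + 4*y + 3)

d omega = sum_{i<j} (∂f_j/∂x_i - ∂f_i/∂x_j) dx_i ∧ dx_j. Under the identification (dy ∧ dz, dz ∧ dx, dx ∧ dy) ↔ (e_x, e_y, e_z), the coefficients are exactly the components of curl F. Compute:
  ∂R/∂y - ∂Q/∂z = (-2*z) - (0) = -2*z
  ∂P/∂z - ∂R/∂x = (0) - (-6*x) = 6*x
  ∂Q/∂x - ∂P/∂y = (2*x) - (-4*y - 3) = 2*x + 4*y + 3.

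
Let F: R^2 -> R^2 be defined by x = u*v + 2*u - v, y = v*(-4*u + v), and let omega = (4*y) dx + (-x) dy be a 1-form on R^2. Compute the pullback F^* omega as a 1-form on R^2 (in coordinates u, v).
F^* omega = (4*v*(-3*u*v - 6*u + v^2 + v)) du + (-12*u^2*v + 8*u^2 + 2*u*v^2 + 8*u*v - 2*v^2) dv

Using F^*(f dg) = (f ∘ F) d(g ∘ F), substitute each coordinate x_i by F_i(u, v) in f_i, and replace dx_i by d F_i = (∂F_i/∂u) du + (∂F_i/∂v) dv.
  For the x component: f_1(F) = 4*v*(-4*u + v); d F_1 = (v + 2) du + (u - 1) dv
  For the y component: f_2(F) = -u*v - 2*u + v; d F_2 = (-4*v) du + (-4*u + 2*v) dv
Combining and collecting du, dv coefficients:
  coeff of du: 4*v*(-3*u*v - 6*u + v^2 + v)
  coeff of dv: -12*u^2*v + 8*u^2 + 2*u*v^2 + 8*u*v - 2*v^2
F^* omega = (4*v*(-3*u*v - 6*u + v^2 + v)) du + (-12*u^2*v + 8*u^2 + 2*u*v^2 + 8*u*v - 2*v^2) dv.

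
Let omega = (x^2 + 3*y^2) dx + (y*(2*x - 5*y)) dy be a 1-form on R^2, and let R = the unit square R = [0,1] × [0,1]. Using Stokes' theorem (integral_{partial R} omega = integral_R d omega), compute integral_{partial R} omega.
integral_(partial R) omega = -2

Stokes: integral_partial_R omega = integral_R d omega with d omega = (∂Q/∂x - ∂P/∂y) dx ∧ dy.
  ∂Q/∂x = 2*y
  ∂P/∂y = 6*y
  integrand = ∂Q/∂x - ∂P/∂y = -4*y.
Integrating over R: integral_0^1 integral_0^1 (-4*y) dx dy = -2.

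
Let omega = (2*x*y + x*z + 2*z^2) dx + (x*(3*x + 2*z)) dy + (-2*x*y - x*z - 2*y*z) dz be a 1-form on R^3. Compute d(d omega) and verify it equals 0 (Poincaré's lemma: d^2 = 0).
d(d omega) = 0

Step 1: d omega = sum_{i<j} (∂f_j/∂x_i - ∂f_i/∂x_j) dx_i ∧ dx_j:
  coeff of dx ∧ dy: 4*x + 2*z
  coeff of dx ∧ dz: -x - 2*y - 5*z
  coeff of dy ∧ dz: -4*x - 2*z
Step 2: Apply d again to each 2-form coefficient. The only possible 3-form in R^3 is dx ∧ dy ∧ dz, with coefficient
  ∂(coeff of dy∧dz)/∂x - ∂(coeff of dx∧dz)/∂y + ∂(coeff of dx∧dy)/∂z
  = ∂/∂x (-4*x - 2*z) - ∂/∂y (-x - 2*y - 5*z) + ∂/∂z (4*x + 2*z).
Each of these terms simplifies to sums of mixed partials that cancel in pairs. The result is 0 (by equality of mixed partials for smooth functions — Schwarz / Clairaut).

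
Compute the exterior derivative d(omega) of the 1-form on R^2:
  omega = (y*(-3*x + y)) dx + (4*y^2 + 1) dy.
d(omega) = (3*x - 2*y) dx ∧ dy

For a 1-form omega = sum_i f_i dx_i, the exterior derivative is
  d(omega) = sum_{i < j} (∂f_j/∂x_i - ∂f_i/∂x_j) dx_i ∧ dx_j.
  coefficient of dx ∧ dy: ∂f_2/∂x - ∂f_1/∂y = ∂(4*y^2 + 1)/∂x - ∂(y*(-3*x + y))/∂y = 3*x - 2*y
Assembling: d(omega) = (3*x - 2*y) dx ∧ dy.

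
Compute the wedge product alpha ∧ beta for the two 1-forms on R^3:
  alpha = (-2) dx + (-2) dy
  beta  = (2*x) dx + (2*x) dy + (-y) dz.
alpha ∧ beta = (2*y) dx ∧ dz + (2*y) dy ∧ dz

Distribute the wedge, using dx_i ∧ dx_j = -dx_j ∧ dx_i and dx_i ∧ dx_i = 0. For each pair (i, j) with i < j, the coefficient of dx_i ∧ dx_j in alpha ∧ beta is (alpha_i * beta_j - alpha_j * beta_i). Collecting: alpha ∧ beta = (2*y) dx ∧ dz + (2*y) dy ∧ dz.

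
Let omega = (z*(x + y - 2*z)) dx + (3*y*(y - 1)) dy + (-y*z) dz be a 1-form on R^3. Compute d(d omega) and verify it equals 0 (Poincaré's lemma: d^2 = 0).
d(d omega) = 0

Step 1: d omega = sum_{i<j} (∂f_j/∂x_i - ∂f_i/∂x_j) dx_i ∧ dx_j:
  coeff of dx ∧ dy: -z
  coeff of dx ∧ dz: -x - y + 4*z
  coeff of dy ∧ dz: -z
Step 2: Apply d again to each 2-form coefficient. The only possible 3-form in R^3 is dx ∧ dy ∧ dz, with coefficient
  ∂(coeff of dy∧dz)/∂x - ∂(coeff of dx∧dz)/∂y + ∂(coeff of dx∧dy)/∂z
  = ∂/∂x (-z) - ∂/∂y (-x - y + 4*z) + ∂/∂z (-z).
Each of these terms simplifies to sums of mixed partials that cancel in pairs. The result is 0 (by equality of mixed partials for smooth functions — Schwarz / Clairaut).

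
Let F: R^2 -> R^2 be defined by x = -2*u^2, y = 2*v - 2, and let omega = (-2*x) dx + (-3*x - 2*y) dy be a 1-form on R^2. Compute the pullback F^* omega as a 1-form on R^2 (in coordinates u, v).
F^* omega = (-16*u^3) du + (12*u^2 - 8*v + 8) dv

Using F^*(f dg) = (f ∘ F) d(g ∘ F), substitute each coordinate x_i by F_i(u, v) in f_i, and replace dx_i by d F_i = (∂F_i/∂u) du + (∂F_i/∂v) dv.
  For the x component: f_1(F) = 4*u^2; d F_1 = (-4*u) du + (0) dv
  For the y component: f_2(F) = 6*u^2 - 4*v + 4; d F_2 = (0) du + (2) dv
Combining and collecting du, dv coefficients:
  coeff of du: -16*u^3
  coeff of dv: 12*u^2 - 8*v + 8
F^* omega = (-16*u^3) du + (12*u^2 - 8*v + 8) dv.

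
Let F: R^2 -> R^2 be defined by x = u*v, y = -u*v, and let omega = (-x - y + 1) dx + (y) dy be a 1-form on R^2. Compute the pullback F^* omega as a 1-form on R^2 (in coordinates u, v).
F^* omega = (v*(u*v + 1)) du + (u*(u*v + 1)) dv

Using F^*(f dg) = (f ∘ F) d(g ∘ F), substitute each coordinate x_i by F_i(u, v) in f_i, and replace dx_i by d F_i = (∂F_i/∂u) du + (∂F_i/∂v) dv.
  For the x component: f_1(F) = 1; d F_1 = (v) du + (u) dv
  For the y component: f_2(F) = -u*v; d F_2 = (-v) du + (-u) dv
Combining and collecting du, dv coefficients:
  coeff of du: v*(u*v + 1)
  coeff of dv: u*(u*v + 1)
F^* omega = (v*(u*v + 1)) du + (u*(u*v + 1)) dv.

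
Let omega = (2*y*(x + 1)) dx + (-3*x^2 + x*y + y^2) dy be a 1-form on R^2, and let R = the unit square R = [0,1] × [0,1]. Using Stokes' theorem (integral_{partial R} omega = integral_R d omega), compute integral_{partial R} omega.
integral_(partial R) omega = -11/2

Stokes: integral_partial_R omega = integral_R d omega with d omega = (∂Q/∂x - ∂P/∂y) dx ∧ dy.
  ∂Q/∂x = -6*x + y
  ∂P/∂y = 2*x + 2
  integrand = ∂Q/∂x - ∂P/∂y = -8*x + y - 2.
Integrating over R: integral_0^1 integral_0^1 (-8*x + y - 2) dx dy = -11/2.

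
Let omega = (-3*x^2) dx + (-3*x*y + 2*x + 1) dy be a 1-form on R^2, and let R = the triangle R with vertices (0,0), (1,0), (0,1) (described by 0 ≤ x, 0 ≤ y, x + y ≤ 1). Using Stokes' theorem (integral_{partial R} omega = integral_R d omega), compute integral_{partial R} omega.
integral_(partial R) omega = 1/2

Stokes: integral_partial_R omega = integral_R d omega with d omega = (∂Q/∂x - ∂P/∂y) dx ∧ dy.
  ∂Q/∂x = 2 - 3*y
  ∂P/∂y = 0
  integrand = ∂Q/∂x - ∂P/∂y = 2 - 3*y.
Integrating over R: integral_0^1 integral_0^{1-x} (2 - 3*y) dy dx = 1/2.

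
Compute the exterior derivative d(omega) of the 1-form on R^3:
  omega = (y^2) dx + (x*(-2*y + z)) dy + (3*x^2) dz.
d(omega) = (-4*y + z) dx ∧ dy + (6*x) dx ∧ dz + (-x) dy ∧ dz

For a 1-form omega = sum_i f_i dx_i, the exterior derivative is
  d(omega) = sum_{i < j} (∂f_j/∂x_i - ∂f_i/∂x_j) dx_i ∧ dx_j.
  coefficient of dx ∧ dy: ∂f_2/∂x - ∂f_1/∂y = ∂(x*(-2*y + z))/∂x - ∂(y^2)/∂y = -4*y + z
  coefficient of dx ∧ dz: ∂f_3/∂x - ∂f_1/∂z = ∂(3*x^2)/∂x - ∂(y^2)/∂z = 6*x
  coefficient of dy ∧ dz: ∂f_3/∂y - ∂f_2/∂z = ∂(3*x^2)/∂y - ∂(x*(-2*y + z))/∂z = -x
Assembling: d(omega) = (-4*y + z) dx ∧ dy + (6*x) dx ∧ dz + (-x) dy ∧ dz.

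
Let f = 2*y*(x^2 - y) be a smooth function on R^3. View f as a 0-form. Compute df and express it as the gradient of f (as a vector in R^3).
df = (4*x*y) dx + (2*x^2 - 4*y) dy + (0) dz; grad f = (4*x*y, 2*x^2 - 4*y, 0)

For a 0-form f, d f = (∂f/∂x) dx + (∂f/∂y) dy + (∂f/∂z) dz. The components of the vector representation are exactly the entries of grad f in Cartesian coordinates:
  ∂f/∂x = 4*x*y
  ∂f/∂y = 2*x^2 - 4*y
  ∂f/∂z = 0.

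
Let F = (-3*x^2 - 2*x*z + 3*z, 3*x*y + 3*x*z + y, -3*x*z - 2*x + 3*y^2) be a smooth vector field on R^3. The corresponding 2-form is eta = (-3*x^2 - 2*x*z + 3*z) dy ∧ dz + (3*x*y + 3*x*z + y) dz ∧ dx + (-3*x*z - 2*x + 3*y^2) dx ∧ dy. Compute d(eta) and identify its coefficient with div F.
d(eta) = (-6*x - 2*z + 1) dx ∧ dy ∧ dz; div F = -6*x - 2*z + 1

For a 2-form in R^3 of the form above, applying d gives a 3-form with coefficient ∂P/∂x + ∂Q/∂y + ∂R/∂z:
  ∂P/∂x = -6*x - 2*z
  ∂Q/∂y = 3*x + 1
  ∂R/∂z = -3*x
Sum = -6*x - 2*z + 1, which is exactly div F.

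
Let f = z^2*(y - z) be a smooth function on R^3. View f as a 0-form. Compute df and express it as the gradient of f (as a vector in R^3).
df = (0) dx + (z^2) dy + (z*(2*y - 3*z)) dz; grad f = (0, z^2, z*(2*y - 3*z))

For a 0-form f, d f = (∂f/∂x) dx + (∂f/∂y) dy + (∂f/∂z) dz. The components of the vector representation are exactly the entries of grad f in Cartesian coordinates:
  ∂f/∂x = 0
  ∂f/∂y = z^2
  ∂f/∂z = z*(2*y - 3*z).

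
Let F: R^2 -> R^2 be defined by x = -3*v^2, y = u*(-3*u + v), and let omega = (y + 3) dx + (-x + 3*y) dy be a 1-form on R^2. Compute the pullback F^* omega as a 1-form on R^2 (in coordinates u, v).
F^* omega = (54*u^3 - 27*u^2*v - 15*u*v^2 + 3*v^3) du + (-9*u^3 + 21*u^2*v - 3*u*v^2 - 18*v) dv

Using F^*(f dg) = (f ∘ F) d(g ∘ F), substitute each coordinate x_i by F_i(u, v) in f_i, and replace dx_i by d F_i = (∂F_i/∂u) du + (∂F_i/∂v) dv.
  For the x component: f_1(F) = -3*u^2 + u*v + 3; d F_1 = (0) du + (-6*v) dv
  For the y component: f_2(F) = -9*u^2 + 3*u*v + 3*v^2; d F_2 = (-6*u + v) du + (u) dv
Combining and collecting du, dv coefficients:
  coeff of du: 54*u^3 - 27*u^2*v - 15*u*v^2 + 3*v^3
  coeff of dv: -9*u^3 + 21*u^2*v - 3*u*v^2 - 18*v
F^* omega = (54*u^3 - 27*u^2*v - 15*u*v^2 + 3*v^3) du + (-9*u^3 + 21*u^2*v - 3*u*v^2 - 18*v) dv.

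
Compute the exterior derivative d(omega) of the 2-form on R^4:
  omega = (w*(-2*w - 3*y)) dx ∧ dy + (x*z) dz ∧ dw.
d(omega) = (-4*w - 3*y) dx ∧ dy ∧ dw + (z) dx ∧ dz ∧ dw

For a 2-form omega = sum_{i<j} g_{ij} dx_i ∧ dx_j, the exterior derivative is
  d(omega) = sum_{i<j} d(g_{ij}) ∧ dx_i ∧ dx_j = sum_{i<j, k} (∂g_{ij}/∂x_k) dx_k ∧ dx_i ∧ dx_j.
Expand each term, using dx_k ∧ dx_i ∧ dx_j = sgn(permutation) dx_{(a)} ∧ dx_{(b)} ∧ dx_{(c)} with (a < b < c) sorted:
  d(w*(-2*w - 3*y)) includes (∂/∂w)(w*(-2*w - 3*y)) dw = (-4*w - 3*y) dw, which multiplied by dx ∧ dy gives (-4*w - 3*y) dx ∧ dy ∧ dw
  d(x*z) includes (∂/∂x)(x*z) dx = (z) dx, which multiplied by dz ∧ dw gives (z) dx ∧ dz ∧ dw
Collecting like 3-forms: d(omega) = (-4*w - 3*y) dx ∧ dy ∧ dw + (z) dx ∧ dz ∧ dw.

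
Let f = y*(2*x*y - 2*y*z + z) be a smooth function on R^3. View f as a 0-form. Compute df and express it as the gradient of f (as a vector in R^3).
df = (2*y^2) dx + (4*x*y - 4*y*z + z) dy + (y*(1 - 2*y)) dz; grad f = (2*y^2, 4*x*y - 4*y*z + z, y*(1 - 2*y))

For a 0-form f, d f = (∂f/∂x) dx + (∂f/∂y) dy + (∂f/∂z) dz. The components of the vector representation are exactly the entries of grad f in Cartesian coordinates:
  ∂f/∂x = 2*y^2
  ∂f/∂y = 4*x*y - 4*y*z + z
  ∂f/∂z = y*(1 - 2*y).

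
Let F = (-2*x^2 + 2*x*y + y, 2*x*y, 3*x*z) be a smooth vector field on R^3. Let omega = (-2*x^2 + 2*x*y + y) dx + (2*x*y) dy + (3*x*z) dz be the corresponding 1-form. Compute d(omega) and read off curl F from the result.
d(omega) = (0) dy ∧ dz + (-3*z) dz ∧ dx + (-2*x + 2*y - 1) dx ∧ dy; curl F = (0, -3*z, -2*x + 2*y - 1)

d omega = sum_{i<j} (∂f_j/∂x_i - ∂f_i/∂x_j) dx_i ∧ dx_j. Under the identification (dy ∧ dz, dz ∧ dx, dx ∧ dy) ↔ (e_x, e_y, e_z), the coefficients are exactly the components of curl F. Compute:
  ∂R/∂y - ∂Q/∂z = (0) - (0) = 0
  ∂P/∂z - ∂R/∂x = (0) - (3*z) = -3*z
  ∂Q/∂x - ∂P/∂y = (2*y) - (2*x + 1) = -2*x + 2*y - 1.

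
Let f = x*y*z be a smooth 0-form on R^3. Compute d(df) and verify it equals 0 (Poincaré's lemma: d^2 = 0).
d(df) = 0

Step 1: df = sum_i (∂f/∂x_i) dx_i = (y*z) dx + (x*z) dy + (x*y) dz.
Step 2: Apply d again. Using the 1-form formula, the coefficient of dx ∧ dy in d(df) is ∂^2 f/∂x ∂y - ∂^2 f/∂y ∂x = (z) - (z) = 0 (equality of mixed partials for smooth f).
Similarly for dx ∧ dz and dy ∧ dz — all coefficients vanish. So d(df) = 0.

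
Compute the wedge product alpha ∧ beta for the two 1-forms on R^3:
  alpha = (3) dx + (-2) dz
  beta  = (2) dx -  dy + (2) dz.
alpha ∧ beta = (-3) dx ∧ dy + (10) dx ∧ dz + (-2) dy ∧ dz

Distribute the wedge, using dx_i ∧ dx_j = -dx_j ∧ dx_i and dx_i ∧ dx_i = 0. For each pair (i, j) with i < j, the coefficient of dx_i ∧ dx_j in alpha ∧ beta is (alpha_i * beta_j - alpha_j * beta_i). Collecting: alpha ∧ beta = (-3) dx ∧ dy + (10) dx ∧ dz + (-2) dy ∧ dz.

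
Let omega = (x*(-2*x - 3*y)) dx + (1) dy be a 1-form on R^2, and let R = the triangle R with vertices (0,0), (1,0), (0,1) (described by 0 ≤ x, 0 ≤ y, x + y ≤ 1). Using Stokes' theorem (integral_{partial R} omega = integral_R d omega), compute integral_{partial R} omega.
integral_(partial R) omega = 1/2

Stokes: integral_partial_R omega = integral_R d omega with d omega = (∂Q/∂x - ∂P/∂y) dx ∧ dy.
  ∂Q/∂x = 0
  ∂P/∂y = -3*x
  integrand = ∂Q/∂x - ∂P/∂y = 3*x.
Integrating over R: integral_0^1 integral_0^{1-x} (3*x) dy dx = 1/2.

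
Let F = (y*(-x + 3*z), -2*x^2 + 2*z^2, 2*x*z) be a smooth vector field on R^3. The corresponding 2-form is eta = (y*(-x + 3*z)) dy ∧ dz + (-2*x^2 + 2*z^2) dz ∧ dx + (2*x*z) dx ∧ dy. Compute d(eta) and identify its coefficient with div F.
d(eta) = (2*x - y) dx ∧ dy ∧ dz; div F = 2*x - y

For a 2-form in R^3 of the form above, applying d gives a 3-form with coefficient ∂P/∂x + ∂Q/∂y + ∂R/∂z:
  ∂P/∂x = -y
  ∂Q/∂y = 0
  ∂R/∂z = 2*x
Sum = 2*x - y, which is exactly div F.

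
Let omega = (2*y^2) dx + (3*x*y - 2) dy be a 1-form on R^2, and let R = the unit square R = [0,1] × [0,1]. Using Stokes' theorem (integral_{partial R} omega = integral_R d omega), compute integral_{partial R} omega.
integral_(partial R) omega = -1/2

Stokes: integral_partial_R omega = integral_R d omega with d omega = (∂Q/∂x - ∂P/∂y) dx ∧ dy.
  ∂Q/∂x = 3*y
  ∂P/∂y = 4*y
  integrand = ∂Q/∂x - ∂P/∂y = -y.
Integrating over R: integral_0^1 integral_0^1 (-y) dx dy = -1/2.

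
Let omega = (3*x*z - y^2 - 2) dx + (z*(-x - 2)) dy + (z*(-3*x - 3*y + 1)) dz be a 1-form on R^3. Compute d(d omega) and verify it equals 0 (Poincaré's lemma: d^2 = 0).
d(d omega) = 0

Step 1: d omega = sum_{i<j} (∂f_j/∂x_i - ∂f_i/∂x_j) dx_i ∧ dx_j:
  coeff of dx ∧ dy: 2*y - z
  coeff of dx ∧ dz: -3*x - 3*z
  coeff of dy ∧ dz: x - 3*z + 2
Step 2: Apply d again to each 2-form coefficient. The only possible 3-form in R^3 is dx ∧ dy ∧ dz, with coefficient
  ∂(coeff of dy∧dz)/∂x - ∂(coeff of dx∧dz)/∂y + ∂(coeff of dx∧dy)/∂z
  = ∂/∂x (x - 3*z + 2) - ∂/∂y (-3*x - 3*z) + ∂/∂z (2*y - z).
Each of these terms simplifies to sums of mixed partials that cancel in pairs. The result is 0 (by equality of mixed partials for smooth functions — Schwarz / Clairaut).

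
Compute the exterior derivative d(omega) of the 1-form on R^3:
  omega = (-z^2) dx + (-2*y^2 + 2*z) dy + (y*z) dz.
d(omega) = (2*z) dx ∧ dz + (z - 2) dy ∧ dz

For a 1-form omega = sum_i f_i dx_i, the exterior derivative is
  d(omega) = sum_{i < j} (∂f_j/∂x_i - ∂f_i/∂x_j) dx_i ∧ dx_j.
  coefficient of dx ∧ dz: ∂f_3/∂x - ∂f_1/∂z = ∂(y*z)/∂x - ∂(-z^2)/∂z = 2*z
  coefficient of dy ∧ dz: ∂f_3/∂y - ∂f_2/∂z = ∂(y*z)/∂y - ∂(-2*y^2 + 2*z)/∂z = z - 2
Assembling: d(omega) = (2*z) dx ∧ dz + (z - 2) dy ∧ dz.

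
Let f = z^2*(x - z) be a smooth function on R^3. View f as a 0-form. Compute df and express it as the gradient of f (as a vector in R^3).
df = (z^2) dx + (0) dy + (z*(2*x - 3*z)) dz; grad f = (z^2, 0, z*(2*x - 3*z))

For a 0-form f, d f = (∂f/∂x) dx + (∂f/∂y) dy + (∂f/∂z) dz. The components of the vector representation are exactly the entries of grad f in Cartesian coordinates:
  ∂f/∂x = z^2
  ∂f/∂y = 0
  ∂f/∂z = z*(2*x - 3*z).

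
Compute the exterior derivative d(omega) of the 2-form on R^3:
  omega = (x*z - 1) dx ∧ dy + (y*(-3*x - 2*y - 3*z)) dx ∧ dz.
d(omega) = (4*x + 4*y + 3*z) dx ∧ dy ∧ dz

For a 2-form omega = sum_{i<j} g_{ij} dx_i ∧ dx_j, the exterior derivative is
  d(omega) = sum_{i<j} d(g_{ij}) ∧ dx_i ∧ dx_j = sum_{i<j, k} (∂g_{ij}/∂x_k) dx_k ∧ dx_i ∧ dx_j.
Expand each term, using dx_k ∧ dx_i ∧ dx_j = sgn(permutation) dx_{(a)} ∧ dx_{(b)} ∧ dx_{(c)} with (a < b < c) sorted:
  d(x*z - 1) includes (∂/∂z)(x*z - 1) dz = (x) dz, which multiplied by dx ∧ dy gives (x) dx ∧ dy ∧ dz
  d(y*(-3*x - 2*y - 3*z)) includes (∂/∂y)(y*(-3*x - 2*y - 3*z)) dy = (-3*x - 4*y - 3*z) dy, which multiplied by dx ∧ dz gives (3*x + 4*y + 3*z) dx ∧ dy ∧ dz
Collecting like 3-forms: d(omega) = (4*x + 4*y + 3*z) dx ∧ dy ∧ dz.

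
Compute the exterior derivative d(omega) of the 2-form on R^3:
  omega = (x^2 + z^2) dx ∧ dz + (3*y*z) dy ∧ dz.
d(omega) = 0

For a 2-form omega = sum_{i<j} g_{ij} dx_i ∧ dx_j, the exterior derivative is
  d(omega) = sum_{i<j} d(g_{ij}) ∧ dx_i ∧ dx_j = sum_{i<j, k} (∂g_{ij}/∂x_k) dx_k ∧ dx_i ∧ dx_j.
Expand each term, using dx_k ∧ dx_i ∧ dx_j = sgn(permutation) dx_{(a)} ∧ dx_{(b)} ∧ dx_{(c)} with (a < b < c) sorted:

Collecting like 3-forms: d(omega) = 0.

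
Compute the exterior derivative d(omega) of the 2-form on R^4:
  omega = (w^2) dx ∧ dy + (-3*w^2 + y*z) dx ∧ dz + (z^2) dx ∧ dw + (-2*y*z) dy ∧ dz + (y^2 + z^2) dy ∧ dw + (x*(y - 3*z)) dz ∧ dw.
d(omega) = (2*w) dx ∧ dy ∧ dw + (-z) dx ∧ dy ∧ dz + (-6*w + y - 5*z) dx ∧ dz ∧ dw + (x - 2*z) dy ∧ dz ∧ dw

For a 2-form omega = sum_{i<j} g_{ij} dx_i ∧ dx_j, the exterior derivative is
  d(omega) = sum_{i<j} d(g_{ij}) ∧ dx_i ∧ dx_j = sum_{i<j, k} (∂g_{ij}/∂x_k) dx_k ∧ dx_i ∧ dx_j.
Expand each term, using dx_k ∧ dx_i ∧ dx_j = sgn(permutation) dx_{(a)} ∧ dx_{(b)} ∧ dx_{(c)} with (a < b < c) sorted:
  d(w^2) includes (∂/∂w)(w^2) dw = (2*w) dw, which multiplied by dx ∧ dy gives (2*w) dx ∧ dy ∧ dw
  d(-3*w^2 + y*z) includes (∂/∂y)(-3*w^2 + y*z) dy = (z) dy, which multiplied by dx ∧ dz gives (-z) dx ∧ dy ∧ dz
  d(-3*w^2 + y*z) includes (∂/∂w)(-3*w^2 + y*z) dw = (-6*w) dw, which multiplied by dx ∧ dz gives (-6*w) dx ∧ dz ∧ dw
  d(z^2) includes (∂/∂z)(z^2) dz = (2*z) dz, which multiplied by dx ∧ dw gives (-2*z) dx ∧ dz ∧ dw
  d(y^2 + z^2) includes (∂/∂z)(y^2 + z^2) dz = (2*z) dz, which multiplied by dy ∧ dw gives (-2*z) dy ∧ dz ∧ dw
  d(x*(y - 3*z)) includes (∂/∂x)(x*(y - 3*z)) dx = (y - 3*z) dx, which multiplied by dz ∧ dw gives (y - 3*z) dx ∧ dz ∧ dw
  d(x*(y - 3*z)) includes (∂/∂y)(x*(y - 3*z)) dy = (x) dy, which multiplied by dz ∧ dw gives (x) dy ∧ dz ∧ dw
Collecting like 3-forms: d(omega) = (2*w) dx ∧ dy ∧ dw + (-z) dx ∧ dy ∧ dz + (-6*w + y - 5*z) dx ∧ dz ∧ dw + (x - 2*z) dy ∧ dz ∧ dw.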